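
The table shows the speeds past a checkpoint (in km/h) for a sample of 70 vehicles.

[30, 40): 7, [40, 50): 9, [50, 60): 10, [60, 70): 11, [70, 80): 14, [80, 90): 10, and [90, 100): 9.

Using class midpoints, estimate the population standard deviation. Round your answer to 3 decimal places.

18.591

Midpoints: 35, 45, 55, 65, 75, 85, 95
n = 70, Σfm = 4670, mean = 66.7143
Σfm² = 335750
Σf(m − x̄)² = Σfm² − (Σfm)²/n = 335750 − 4670²/70 = 24194.2857
Population variance = 24194.2857 / 70 = 345.6327
Standard deviation = √345.6327 = 18.5912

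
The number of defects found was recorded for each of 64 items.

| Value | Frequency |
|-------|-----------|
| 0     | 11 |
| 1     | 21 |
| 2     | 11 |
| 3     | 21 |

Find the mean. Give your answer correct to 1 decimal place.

Values: 0, 1, 2, 3
Σfx = 11×0 + 21×1 + 11×2 + 21×3 = 106
n = Σf = 64
Mean = 106 / 64 = 1.6562

1.7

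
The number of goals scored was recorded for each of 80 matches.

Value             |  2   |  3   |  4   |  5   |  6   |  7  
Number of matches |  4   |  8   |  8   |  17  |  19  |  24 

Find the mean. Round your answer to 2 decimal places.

Values: 2, 3, 4, 5, 6, 7
Σfx = 4×2 + 8×3 + 8×4 + 17×5 + 19×6 + 24×7 = 431
n = Σf = 80
Mean = 431 / 80 = 5.3875

5.39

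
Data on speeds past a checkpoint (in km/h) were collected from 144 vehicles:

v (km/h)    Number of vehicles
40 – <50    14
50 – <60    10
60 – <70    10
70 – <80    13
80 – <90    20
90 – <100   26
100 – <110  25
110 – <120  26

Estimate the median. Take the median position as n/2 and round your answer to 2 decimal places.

91.92

Cumulative frequencies: 14, 24, 34, 47, 67, 93, 118, 144
n = 144; position = n/2 = 72.
This falls in the class 90 – <100: L = 90, F = 67, f = 26, h = 10.
Median ≈ 90 + ((72 − 67) / 26) × 10 = 91.9231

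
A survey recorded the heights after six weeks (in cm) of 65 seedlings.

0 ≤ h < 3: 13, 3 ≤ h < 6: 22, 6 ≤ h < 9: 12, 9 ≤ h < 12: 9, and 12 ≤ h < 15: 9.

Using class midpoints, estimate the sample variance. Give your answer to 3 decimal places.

15.780

Midpoints: 1.5, 4.5, 7.5, 10.5, 13.5
n = 65, Σfm = 424.5, mean = 6.5308
Σfm² = 3782.25
Σf(m − x̄)² = Σfm² − (Σfm)²/n = 3782.25 − 424.5²/65 = 1009.9385
Sample variance = 1009.9385 / 64 = 15.7803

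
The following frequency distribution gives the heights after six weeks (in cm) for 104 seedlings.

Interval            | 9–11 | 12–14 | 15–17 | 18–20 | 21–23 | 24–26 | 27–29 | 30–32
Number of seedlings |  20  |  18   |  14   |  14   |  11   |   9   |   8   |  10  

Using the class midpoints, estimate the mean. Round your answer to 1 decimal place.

18.5

Midpoints: 10, 13, 16, 19, 22, 25, 28, 31
Σfm = 20×10 + 18×13 + 14×16 + 14×19 + 11×22 + 9×25 + 8×28 + 10×31 = 1925
n = Σf = 104
Mean = 1925 / 104 = 18.5096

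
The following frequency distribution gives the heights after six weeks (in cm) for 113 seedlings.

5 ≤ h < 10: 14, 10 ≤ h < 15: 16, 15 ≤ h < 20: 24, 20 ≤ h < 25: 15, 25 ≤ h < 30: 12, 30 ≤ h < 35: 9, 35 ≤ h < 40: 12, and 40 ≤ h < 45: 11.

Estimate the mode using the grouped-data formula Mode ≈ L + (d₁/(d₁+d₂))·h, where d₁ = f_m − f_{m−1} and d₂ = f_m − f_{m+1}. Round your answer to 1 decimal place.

Modal class: 15 ≤ h < 20 (highest frequency 24).
d₁ = 24 − 16 = 8, d₂ = 24 − 15 = 9
Mode ≈ 15 + (8/(8+9)) × 5 = 15 + 2.3529 = 17.3529

17.4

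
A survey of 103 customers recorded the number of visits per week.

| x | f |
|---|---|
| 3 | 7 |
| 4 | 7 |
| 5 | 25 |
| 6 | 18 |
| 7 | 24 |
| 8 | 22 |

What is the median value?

6

Cumulative frequencies: 7, 14, 39, 57, 81, 103
n = 103, so the median is the value in position (n+1)/2 = 52.
Position 52 falls at value 6.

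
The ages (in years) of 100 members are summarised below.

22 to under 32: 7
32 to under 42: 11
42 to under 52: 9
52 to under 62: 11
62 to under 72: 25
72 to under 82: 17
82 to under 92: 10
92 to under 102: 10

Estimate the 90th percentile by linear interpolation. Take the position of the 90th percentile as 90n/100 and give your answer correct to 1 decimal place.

Cumulative frequencies: 7, 18, 27, 38, 63, 80, 90, 100
n = 100; position = 90n/100 = 90.
This falls in the class 82 to under 92: L = 82, F = 80, f = 10, h = 10.
90th percentile ≈ 82 + ((90 − 80) / 10) × 10 = 92.0000

92.0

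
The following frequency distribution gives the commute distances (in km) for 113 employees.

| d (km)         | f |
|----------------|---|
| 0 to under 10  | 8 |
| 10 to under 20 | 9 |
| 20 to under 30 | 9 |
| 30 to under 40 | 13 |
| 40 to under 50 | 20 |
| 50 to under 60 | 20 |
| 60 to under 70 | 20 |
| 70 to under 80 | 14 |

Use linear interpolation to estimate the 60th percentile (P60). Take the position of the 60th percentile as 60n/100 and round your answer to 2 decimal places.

Cumulative frequencies: 8, 17, 26, 39, 59, 79, 99, 113
n = 113; position = 60n/100 = 67.8.
This falls in the class 50 to under 60: L = 50, F = 59, f = 20, h = 10.
60th percentile ≈ 50 + ((67.8 − 59) / 20) × 10 = 54.4000

54.40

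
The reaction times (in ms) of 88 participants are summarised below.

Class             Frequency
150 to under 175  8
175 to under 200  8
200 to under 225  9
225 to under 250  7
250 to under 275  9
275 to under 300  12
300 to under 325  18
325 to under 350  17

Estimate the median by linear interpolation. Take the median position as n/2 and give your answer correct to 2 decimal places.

Cumulative frequencies: 8, 16, 25, 32, 41, 53, 71, 88
n = 88; position = n/2 = 44.
This falls in the class 275 to under 300: L = 275, F = 41, f = 12, h = 25.
Median ≈ 275 + ((44 − 41) / 12) × 25 = 281.2500

281.25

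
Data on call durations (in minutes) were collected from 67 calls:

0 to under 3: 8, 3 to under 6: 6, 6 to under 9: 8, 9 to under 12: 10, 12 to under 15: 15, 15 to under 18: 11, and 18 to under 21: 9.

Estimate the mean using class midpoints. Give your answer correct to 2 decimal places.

Midpoints: 1.5, 4.5, 7.5, 10.5, 13.5, 16.5, 19.5
Σfm = 8×1.5 + 6×4.5 + 8×7.5 + 10×10.5 + 15×13.5 + 11×16.5 + 9×19.5 = 763.5
n = Σf = 67
Mean = 763.5 / 67 = 11.3955

11.40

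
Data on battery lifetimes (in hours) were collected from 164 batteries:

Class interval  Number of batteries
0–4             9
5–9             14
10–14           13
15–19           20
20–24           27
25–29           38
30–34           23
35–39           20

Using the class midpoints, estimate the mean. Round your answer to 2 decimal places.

Midpoints: 2, 7, 12, 17, 22, 27, 32, 37
Σfm = 9×2 + 14×7 + 13×12 + 20×17 + 27×22 + 38×27 + 23×32 + 20×37 = 3708
n = Σf = 164
Mean = 3708 / 164 = 22.6098

22.61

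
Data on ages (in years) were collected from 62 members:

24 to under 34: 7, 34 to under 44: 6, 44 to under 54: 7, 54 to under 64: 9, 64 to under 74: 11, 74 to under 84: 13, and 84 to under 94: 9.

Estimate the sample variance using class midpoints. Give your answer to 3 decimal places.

374.934

Midpoints: 29, 39, 49, 59, 69, 79, 89
n = 62, Σfm = 3898, mean = 62.8710
Σfm² = 267942
Σf(m − x̄)² = Σfm² − (Σfm)²/n = 267942 − 3898²/62 = 22870.9677
Sample variance = 22870.9677 / 61 = 374.9339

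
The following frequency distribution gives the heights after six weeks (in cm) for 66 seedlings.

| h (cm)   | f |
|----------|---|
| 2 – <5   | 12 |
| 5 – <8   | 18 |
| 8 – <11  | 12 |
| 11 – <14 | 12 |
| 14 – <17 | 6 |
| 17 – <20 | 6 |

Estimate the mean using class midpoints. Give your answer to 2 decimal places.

9.50

Midpoints: 3.5, 6.5, 9.5, 12.5, 15.5, 18.5
Σfm = 12×3.5 + 18×6.5 + 12×9.5 + 12×12.5 + 6×15.5 + 6×18.5 = 627
n = Σf = 66
Mean = 627 / 66 = 9.5000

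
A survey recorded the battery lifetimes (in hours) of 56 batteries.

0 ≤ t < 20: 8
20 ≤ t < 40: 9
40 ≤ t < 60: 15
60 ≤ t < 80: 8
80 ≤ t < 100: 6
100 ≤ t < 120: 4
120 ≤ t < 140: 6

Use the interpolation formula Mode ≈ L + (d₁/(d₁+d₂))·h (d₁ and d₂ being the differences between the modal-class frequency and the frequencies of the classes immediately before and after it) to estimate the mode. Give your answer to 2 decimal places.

Modal class: 40 ≤ t < 60 (highest frequency 15).
d₁ = 15 − 9 = 6, d₂ = 15 − 8 = 7
Mode ≈ 40 + (6/(6+7)) × 20 = 40 + 9.2308 = 49.2308

49.23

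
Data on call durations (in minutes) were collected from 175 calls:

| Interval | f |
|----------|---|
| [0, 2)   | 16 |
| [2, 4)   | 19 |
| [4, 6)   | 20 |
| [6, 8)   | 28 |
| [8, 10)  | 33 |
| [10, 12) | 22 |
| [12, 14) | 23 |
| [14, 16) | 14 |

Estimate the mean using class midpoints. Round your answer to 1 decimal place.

8.1

Midpoints: 1, 3, 5, 7, 9, 11, 13, 15
Σfm = 16×1 + 19×3 + 20×5 + 28×7 + 33×9 + 22×11 + 23×13 + 14×15 = 1417
n = Σf = 175
Mean = 1417 / 175 = 8.0971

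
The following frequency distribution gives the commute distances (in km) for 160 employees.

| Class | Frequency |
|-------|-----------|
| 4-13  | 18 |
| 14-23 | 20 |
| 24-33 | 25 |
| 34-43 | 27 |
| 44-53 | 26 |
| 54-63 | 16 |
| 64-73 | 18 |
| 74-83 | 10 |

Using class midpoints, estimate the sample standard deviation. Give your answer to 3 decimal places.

20.561

Midpoints: 8.5, 18.5, 28.5, 38.5, 48.5, 58.5, 68.5, 78.5
n = 160, Σfm = 6490, mean = 40.5625
Σfm² = 330470
Σf(m − x̄)² = Σfm² − (Σfm)²/n = 330470 − 6490²/160 = 67219.3750
Sample variance = 67219.3750 / 159 = 422.7634
Standard deviation = √422.7634 = 20.5612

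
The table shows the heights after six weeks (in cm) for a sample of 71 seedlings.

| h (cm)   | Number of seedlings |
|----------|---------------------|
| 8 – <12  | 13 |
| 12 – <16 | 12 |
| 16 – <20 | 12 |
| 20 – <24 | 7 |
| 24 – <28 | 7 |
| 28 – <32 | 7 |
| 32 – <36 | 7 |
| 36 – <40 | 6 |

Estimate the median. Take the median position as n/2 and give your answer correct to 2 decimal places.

Cumulative frequencies: 13, 25, 37, 44, 51, 58, 65, 71
n = 71; position = n/2 = 35.5.
This falls in the class 16 – <20: L = 16, F = 25, f = 12, h = 4.
Median ≈ 16 + ((35.5 − 25) / 12) × 4 = 19.5000

19.50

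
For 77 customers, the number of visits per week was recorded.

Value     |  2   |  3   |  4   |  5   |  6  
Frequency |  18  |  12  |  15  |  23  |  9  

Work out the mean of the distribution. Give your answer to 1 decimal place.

3.9

Values: 2, 3, 4, 5, 6
Σfx = 18×2 + 12×3 + 15×4 + 23×5 + 9×6 = 301
n = Σf = 77
Mean = 301 / 77 = 3.9091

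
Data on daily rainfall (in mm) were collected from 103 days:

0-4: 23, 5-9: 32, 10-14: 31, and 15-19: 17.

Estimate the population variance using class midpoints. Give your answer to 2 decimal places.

Midpoints: 2, 7, 12, 17
n = 103, Σfm = 931, mean = 9.0388
Σfm² = 11037
Σf(m − x̄)² = Σfm² − (Σfm)²/n = 11037 − 931²/103 = 2621.8447
Population variance = 2621.8447 / 103 = 25.4548

25.45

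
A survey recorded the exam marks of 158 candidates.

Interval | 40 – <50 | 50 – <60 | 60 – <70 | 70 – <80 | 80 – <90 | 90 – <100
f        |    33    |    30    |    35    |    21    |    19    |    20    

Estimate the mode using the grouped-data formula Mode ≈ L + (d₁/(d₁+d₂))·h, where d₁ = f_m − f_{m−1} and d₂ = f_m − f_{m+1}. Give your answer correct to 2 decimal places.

Modal class: 60 – <70 (highest frequency 35).
d₁ = 35 − 30 = 5, d₂ = 35 − 21 = 14
Mode ≈ 60 + (5/(5+14)) × 10 = 60 + 2.6316 = 62.6316

62.63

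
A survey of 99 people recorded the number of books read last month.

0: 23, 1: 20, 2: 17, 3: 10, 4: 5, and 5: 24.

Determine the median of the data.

Cumulative frequencies: 23, 43, 60, 70, 75, 99
n = 99, so the median is the value in position (n+1)/2 = 50.
Position 50 falls at value 2.

2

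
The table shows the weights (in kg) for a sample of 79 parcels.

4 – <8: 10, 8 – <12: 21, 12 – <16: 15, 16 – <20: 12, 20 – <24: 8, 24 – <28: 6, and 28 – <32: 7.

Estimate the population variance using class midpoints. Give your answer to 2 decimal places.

52.09

Midpoints: 6, 10, 14, 18, 22, 26, 30
n = 79, Σfm = 1238, mean = 15.6709
Σfm² = 23516
Σf(m − x̄)² = Σfm² − (Σfm)²/n = 23516 − 1238²/79 = 4115.4430
Population variance = 4115.4430 / 79 = 52.0942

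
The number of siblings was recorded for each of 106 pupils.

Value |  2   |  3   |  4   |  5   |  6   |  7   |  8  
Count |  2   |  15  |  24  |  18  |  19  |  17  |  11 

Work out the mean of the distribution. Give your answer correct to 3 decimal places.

5.245

Values: 2, 3, 4, 5, 6, 7, 8
Σfx = 2×2 + 15×3 + 24×4 + 18×5 + 19×6 + 17×7 + 11×8 = 556
n = Σf = 106
Mean = 556 / 106 = 5.2453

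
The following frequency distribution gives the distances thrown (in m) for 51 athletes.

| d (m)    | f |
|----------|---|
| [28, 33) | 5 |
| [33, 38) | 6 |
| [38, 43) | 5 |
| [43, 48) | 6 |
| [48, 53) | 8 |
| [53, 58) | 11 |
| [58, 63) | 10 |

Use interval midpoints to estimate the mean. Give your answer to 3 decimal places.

Midpoints: 30.5, 35.5, 40.5, 45.5, 50.5, 55.5, 60.5
Σfm = 5×30.5 + 6×35.5 + 5×40.5 + 6×45.5 + 8×50.5 + 11×55.5 + 10×60.5 = 2460.5
n = Σf = 51
Mean = 2460.5 / 51 = 48.2451

48.245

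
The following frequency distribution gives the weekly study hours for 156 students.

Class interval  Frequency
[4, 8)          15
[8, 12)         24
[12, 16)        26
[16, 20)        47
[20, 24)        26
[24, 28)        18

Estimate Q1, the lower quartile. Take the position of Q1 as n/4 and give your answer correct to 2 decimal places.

12.00

Cumulative frequencies: 15, 39, 65, 112, 138, 156
n = 156; position = n/4 = 39.
This falls in the class [8, 12): L = 8, F = 15, f = 24, h = 4.
Lower quartile ≈ 8 + ((39 − 15) / 24) × 4 = 12.0000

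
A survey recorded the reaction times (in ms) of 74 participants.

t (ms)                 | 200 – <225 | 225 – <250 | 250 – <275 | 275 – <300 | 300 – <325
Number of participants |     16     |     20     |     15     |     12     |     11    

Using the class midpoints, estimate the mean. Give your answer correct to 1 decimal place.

256.4

Midpoints: 212.5, 237.5, 262.5, 287.5, 312.5
Σfm = 16×212.5 + 20×237.5 + 15×262.5 + 12×287.5 + 11×312.5 = 18975
n = Σf = 74
Mean = 18975 / 74 = 256.4189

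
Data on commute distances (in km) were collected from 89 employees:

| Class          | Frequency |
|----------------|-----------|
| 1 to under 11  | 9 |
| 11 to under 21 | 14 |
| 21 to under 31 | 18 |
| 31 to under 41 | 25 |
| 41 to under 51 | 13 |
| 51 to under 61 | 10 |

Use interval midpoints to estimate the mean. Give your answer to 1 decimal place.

31.5

Midpoints: 6, 16, 26, 36, 46, 56
Σfm = 9×6 + 14×16 + 18×26 + 25×36 + 13×46 + 10×56 = 2804
n = Σf = 89
Mean = 2804 / 89 = 31.5056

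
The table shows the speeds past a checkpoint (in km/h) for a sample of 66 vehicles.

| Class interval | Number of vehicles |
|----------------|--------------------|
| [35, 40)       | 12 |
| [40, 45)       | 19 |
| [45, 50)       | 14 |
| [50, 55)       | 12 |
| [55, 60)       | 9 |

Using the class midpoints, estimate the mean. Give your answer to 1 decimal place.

46.5

Midpoints: 37.5, 42.5, 47.5, 52.5, 57.5
Σfm = 12×37.5 + 19×42.5 + 14×47.5 + 12×52.5 + 9×57.5 = 3070
n = Σf = 66
Mean = 3070 / 66 = 46.5152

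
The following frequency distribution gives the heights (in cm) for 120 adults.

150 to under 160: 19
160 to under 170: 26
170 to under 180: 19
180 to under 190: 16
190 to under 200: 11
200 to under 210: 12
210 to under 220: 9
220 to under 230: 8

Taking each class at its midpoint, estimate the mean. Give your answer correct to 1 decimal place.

Midpoints: 155, 165, 175, 185, 195, 205, 215, 225
Σfm = 19×155 + 26×165 + 19×175 + 16×185 + 11×195 + 12×205 + 9×215 + 8×225 = 21860
n = Σf = 120
Mean = 21860 / 120 = 182.1667

182.2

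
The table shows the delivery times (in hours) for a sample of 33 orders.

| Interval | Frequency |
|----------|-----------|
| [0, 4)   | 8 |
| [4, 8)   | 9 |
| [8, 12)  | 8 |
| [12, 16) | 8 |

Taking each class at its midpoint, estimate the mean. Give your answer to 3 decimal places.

Midpoints: 2, 6, 10, 14
Σfm = 8×2 + 9×6 + 8×10 + 8×14 = 262
n = Σf = 33
Mean = 262 / 33 = 7.9394

7.939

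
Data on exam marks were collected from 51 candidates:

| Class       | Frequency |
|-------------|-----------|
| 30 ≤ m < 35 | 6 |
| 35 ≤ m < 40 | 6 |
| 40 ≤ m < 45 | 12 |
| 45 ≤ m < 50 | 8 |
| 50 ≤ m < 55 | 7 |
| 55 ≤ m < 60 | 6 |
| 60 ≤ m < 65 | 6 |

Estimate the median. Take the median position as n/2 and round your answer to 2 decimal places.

Cumulative frequencies: 6, 12, 24, 32, 39, 45, 51
n = 51; position = n/2 = 25.5.
This falls in the class 45 ≤ m < 50: L = 45, F = 24, f = 8, h = 5.
Median ≈ 45 + ((25.5 − 24) / 8) × 5 = 45.9375

45.94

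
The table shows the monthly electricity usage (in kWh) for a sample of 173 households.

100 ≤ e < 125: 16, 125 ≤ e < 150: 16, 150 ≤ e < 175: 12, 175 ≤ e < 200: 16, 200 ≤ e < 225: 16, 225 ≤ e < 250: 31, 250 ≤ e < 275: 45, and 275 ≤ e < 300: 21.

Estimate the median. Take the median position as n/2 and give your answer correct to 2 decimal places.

233.47

Cumulative frequencies: 16, 32, 44, 60, 76, 107, 152, 173
n = 173; position = n/2 = 86.5.
This falls in the class 225 ≤ e < 250: L = 225, F = 76, f = 31, h = 25.
Median ≈ 225 + ((86.5 − 76) / 31) × 25 = 233.4677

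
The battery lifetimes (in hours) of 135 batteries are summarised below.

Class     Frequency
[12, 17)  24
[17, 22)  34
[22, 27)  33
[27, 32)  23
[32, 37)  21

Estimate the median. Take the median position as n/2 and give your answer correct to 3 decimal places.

23.439

Cumulative frequencies: 24, 58, 91, 114, 135
n = 135; position = n/2 = 67.5.
This falls in the class [22, 27): L = 22, F = 58, f = 33, h = 5.
Median ≈ 22 + ((67.5 − 58) / 33) × 5 = 23.4394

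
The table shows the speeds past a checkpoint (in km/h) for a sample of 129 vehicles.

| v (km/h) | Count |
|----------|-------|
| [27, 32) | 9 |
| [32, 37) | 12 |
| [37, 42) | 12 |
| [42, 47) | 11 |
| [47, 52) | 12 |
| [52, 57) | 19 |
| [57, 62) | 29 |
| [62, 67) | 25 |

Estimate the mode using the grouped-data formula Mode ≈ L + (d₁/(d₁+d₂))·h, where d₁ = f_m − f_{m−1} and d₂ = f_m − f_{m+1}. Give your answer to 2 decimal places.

Modal class: [57, 62) (highest frequency 29).
d₁ = 29 − 19 = 10, d₂ = 29 − 25 = 4
Mode ≈ 57 + (10/(10+4)) × 5 = 57 + 3.5714 = 60.5714

60.57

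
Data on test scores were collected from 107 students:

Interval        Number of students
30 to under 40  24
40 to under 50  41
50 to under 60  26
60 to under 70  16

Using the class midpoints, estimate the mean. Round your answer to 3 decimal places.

Midpoints: 35, 45, 55, 65
Σfm = 24×35 + 41×45 + 26×55 + 16×65 = 5155
n = Σf = 107
Mean = 5155 / 107 = 48.1776

48.178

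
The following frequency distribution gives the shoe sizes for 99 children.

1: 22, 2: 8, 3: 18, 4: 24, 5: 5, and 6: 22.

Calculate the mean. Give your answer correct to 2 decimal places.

Values: 1, 2, 3, 4, 5, 6
Σfx = 22×1 + 8×2 + 18×3 + 24×4 + 5×5 + 22×6 = 345
n = Σf = 99
Mean = 345 / 99 = 3.4848

3.48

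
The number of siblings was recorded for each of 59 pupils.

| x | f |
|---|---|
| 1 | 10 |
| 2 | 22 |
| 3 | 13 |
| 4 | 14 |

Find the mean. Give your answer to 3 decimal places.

Values: 1, 2, 3, 4
Σfx = 10×1 + 22×2 + 13×3 + 14×4 = 149
n = Σf = 59
Mean = 149 / 59 = 2.5254

2.525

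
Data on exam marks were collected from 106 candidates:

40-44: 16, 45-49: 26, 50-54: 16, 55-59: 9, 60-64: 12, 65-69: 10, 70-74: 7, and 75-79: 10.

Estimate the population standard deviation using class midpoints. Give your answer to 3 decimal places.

11.223

Midpoints: 42, 47, 52, 57, 62, 67, 72, 77
n = 106, Σfm = 5927, mean = 55.9151
Σfm² = 344759
Σf(m − x̄)² = Σfm² − (Σfm)²/n = 344759 − 5927²/106 = 13350.2358
Population variance = 13350.2358 / 106 = 125.9456
Standard deviation = √125.9456 = 11.2225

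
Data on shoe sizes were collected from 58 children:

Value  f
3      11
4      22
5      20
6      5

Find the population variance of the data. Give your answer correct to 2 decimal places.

0.77

Values: 3, 4, 5, 6
n = 58, Σfx = 251, mean = 4.3276
Σfx² = 1131
Σf(x − x̄)² = Σfx² − (Σfx)²/n = 1131 − 251²/58 = 44.7759
Population variance = 44.7759 / 58 = 0.7720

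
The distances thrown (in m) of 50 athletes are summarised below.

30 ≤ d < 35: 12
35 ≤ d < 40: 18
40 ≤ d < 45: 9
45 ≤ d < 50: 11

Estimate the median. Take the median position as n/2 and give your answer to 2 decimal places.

38.61

Cumulative frequencies: 12, 30, 39, 50
n = 50; position = n/2 = 25.
This falls in the class 35 ≤ d < 40: L = 35, F = 12, f = 18, h = 5.
Median ≈ 35 + ((25 − 12) / 18) × 5 = 38.6111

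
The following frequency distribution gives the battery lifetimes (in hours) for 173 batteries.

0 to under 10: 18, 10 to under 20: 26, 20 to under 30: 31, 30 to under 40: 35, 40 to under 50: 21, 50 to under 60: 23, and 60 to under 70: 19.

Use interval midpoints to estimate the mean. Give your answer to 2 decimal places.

Midpoints: 5, 15, 25, 35, 45, 55, 65
Σfm = 18×5 + 26×15 + 31×25 + 35×35 + 21×45 + 23×55 + 19×65 = 5925
n = Σf = 173
Mean = 5925 / 173 = 34.2486

34.25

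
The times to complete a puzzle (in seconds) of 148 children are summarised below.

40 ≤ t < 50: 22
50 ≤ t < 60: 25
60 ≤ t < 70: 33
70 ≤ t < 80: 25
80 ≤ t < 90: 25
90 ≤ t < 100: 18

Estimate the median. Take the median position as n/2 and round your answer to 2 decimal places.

Cumulative frequencies: 22, 47, 80, 105, 130, 148
n = 148; position = n/2 = 74.
This falls in the class 60 ≤ t < 70: L = 60, F = 47, f = 33, h = 10.
Median ≈ 60 + ((74 − 47) / 33) × 10 = 68.1818

68.18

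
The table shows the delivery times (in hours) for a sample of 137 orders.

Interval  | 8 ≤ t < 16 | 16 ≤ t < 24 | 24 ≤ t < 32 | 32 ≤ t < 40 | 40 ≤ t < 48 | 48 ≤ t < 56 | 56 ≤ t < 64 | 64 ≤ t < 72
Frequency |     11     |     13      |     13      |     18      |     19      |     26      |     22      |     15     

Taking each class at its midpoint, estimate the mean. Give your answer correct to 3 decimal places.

43.299

Midpoints: 12, 20, 28, 36, 44, 52, 60, 68
Σfm = 11×12 + 13×20 + 13×28 + 18×36 + 19×44 + 26×52 + 22×60 + 15×68 = 5932
n = Σf = 137
Mean = 5932 / 137 = 43.2993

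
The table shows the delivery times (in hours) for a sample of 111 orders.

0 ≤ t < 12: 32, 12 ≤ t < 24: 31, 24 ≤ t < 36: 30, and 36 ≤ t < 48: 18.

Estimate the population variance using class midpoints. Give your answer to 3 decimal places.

160.327

Midpoints: 6, 18, 30, 42
n = 111, Σfm = 2406, mean = 21.6757
Σfm² = 69948
Σf(m − x̄)² = Σfm² − (Σfm)²/n = 69948 − 2406²/111 = 17796.3243
Population variance = 17796.3243 / 111 = 160.3272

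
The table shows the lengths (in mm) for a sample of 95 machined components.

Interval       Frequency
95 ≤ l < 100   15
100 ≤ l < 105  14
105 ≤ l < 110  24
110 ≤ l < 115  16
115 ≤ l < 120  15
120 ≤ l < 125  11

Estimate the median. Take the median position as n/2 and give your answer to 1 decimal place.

Cumulative frequencies: 15, 29, 53, 69, 84, 95
n = 95; position = n/2 = 47.5.
This falls in the class 105 ≤ l < 110: L = 105, F = 29, f = 24, h = 5.
Median ≈ 105 + ((47.5 − 29) / 24) × 5 = 108.8542

108.9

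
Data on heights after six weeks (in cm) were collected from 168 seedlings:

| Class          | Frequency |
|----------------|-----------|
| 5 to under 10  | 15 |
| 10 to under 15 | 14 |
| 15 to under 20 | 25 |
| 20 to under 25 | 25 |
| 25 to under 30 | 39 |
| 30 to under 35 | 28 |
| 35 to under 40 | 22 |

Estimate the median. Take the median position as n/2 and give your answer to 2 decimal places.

Cumulative frequencies: 15, 29, 54, 79, 118, 146, 168
n = 168; position = n/2 = 84.
This falls in the class 25 to under 30: L = 25, F = 79, f = 39, h = 5.
Median ≈ 25 + ((84 − 79) / 39) × 5 = 25.6410

25.64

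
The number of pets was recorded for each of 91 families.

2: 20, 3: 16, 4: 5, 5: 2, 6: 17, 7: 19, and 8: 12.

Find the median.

Cumulative frequencies: 20, 36, 41, 43, 60, 79, 91
n = 91, so the median is the value in position (n+1)/2 = 46.
Position 46 falls at value 6.

6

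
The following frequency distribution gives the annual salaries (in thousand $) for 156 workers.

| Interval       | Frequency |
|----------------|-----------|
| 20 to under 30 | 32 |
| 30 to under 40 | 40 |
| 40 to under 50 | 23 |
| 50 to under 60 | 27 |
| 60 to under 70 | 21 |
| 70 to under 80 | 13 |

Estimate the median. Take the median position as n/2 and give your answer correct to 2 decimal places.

42.61

Cumulative frequencies: 32, 72, 95, 122, 143, 156
n = 156; position = n/2 = 78.
This falls in the class 40 to under 50: L = 40, F = 72, f = 23, h = 10.
Median ≈ 40 + ((78 − 72) / 23) × 10 = 42.6087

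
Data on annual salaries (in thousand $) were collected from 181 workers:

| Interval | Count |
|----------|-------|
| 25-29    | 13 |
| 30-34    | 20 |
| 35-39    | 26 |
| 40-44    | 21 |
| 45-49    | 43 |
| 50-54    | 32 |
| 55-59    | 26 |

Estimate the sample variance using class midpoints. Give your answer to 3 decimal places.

Midpoints: 27, 32, 37, 42, 47, 52, 57
n = 181, Σfm = 8002, mean = 44.2099
Σfm² = 368584
Σf(m − x̄)² = Σfm² − (Σfm)²/n = 368584 − 8002²/181 = 14816.0221
Sample variance = 14816.0221 / 180 = 82.3112

82.311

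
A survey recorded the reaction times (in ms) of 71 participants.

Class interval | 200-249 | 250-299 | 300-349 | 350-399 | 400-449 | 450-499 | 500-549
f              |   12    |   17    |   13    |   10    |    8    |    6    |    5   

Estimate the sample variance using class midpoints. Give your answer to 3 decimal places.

Midpoints: 224.5, 274.5, 324.5, 374.5, 424.5, 474.5, 524.5
n = 71, Σfm = 24189.5, mean = 340.6972
Σfm² = 8825167.75
Σf(m − x̄)² = Σfm² − (Σfm)²/n = 8825167.75 − 24189.5²/71 = 583873.2394
Sample variance = 583873.2394 / 70 = 8341.0463

8341.046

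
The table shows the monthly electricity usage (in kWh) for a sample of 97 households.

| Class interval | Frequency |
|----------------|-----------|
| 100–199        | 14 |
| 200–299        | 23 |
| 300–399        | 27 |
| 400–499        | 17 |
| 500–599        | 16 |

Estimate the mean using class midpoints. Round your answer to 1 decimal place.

347.4

Midpoints: 149.5, 249.5, 349.5, 449.5, 549.5
Σfm = 14×149.5 + 23×249.5 + 27×349.5 + 17×449.5 + 16×549.5 = 33701.5
n = Σf = 97
Mean = 33701.5 / 97 = 347.4381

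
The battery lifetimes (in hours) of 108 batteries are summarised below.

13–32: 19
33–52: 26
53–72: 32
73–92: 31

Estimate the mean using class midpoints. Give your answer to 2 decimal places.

Midpoints: 22.5, 42.5, 62.5, 82.5
Σfm = 19×22.5 + 26×42.5 + 32×62.5 + 31×82.5 = 6090
n = Σf = 108
Mean = 6090 / 108 = 56.3889

56.39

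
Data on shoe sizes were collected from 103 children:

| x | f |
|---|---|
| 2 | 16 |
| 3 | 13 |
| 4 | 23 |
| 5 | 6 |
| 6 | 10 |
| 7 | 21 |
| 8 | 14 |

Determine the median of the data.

4

Cumulative frequencies: 16, 29, 52, 58, 68, 89, 103
n = 103, so the median is the value in position (n+1)/2 = 52.
Position 52 falls at value 4.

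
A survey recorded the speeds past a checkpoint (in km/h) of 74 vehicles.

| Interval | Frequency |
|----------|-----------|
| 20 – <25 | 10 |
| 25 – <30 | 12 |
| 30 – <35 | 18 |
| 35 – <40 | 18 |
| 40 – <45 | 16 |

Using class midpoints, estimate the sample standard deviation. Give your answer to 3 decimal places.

Midpoints: 22.5, 27.5, 32.5, 37.5, 42.5
n = 74, Σfm = 2495, mean = 33.7162
Σfm² = 87362.5
Σf(m − x̄)² = Σfm² − (Σfm)²/n = 87362.5 − 2495²/74 = 3240.5405
Sample variance = 3240.5405 / 73 = 44.3910
Standard deviation = √44.3910 = 6.6627

6.663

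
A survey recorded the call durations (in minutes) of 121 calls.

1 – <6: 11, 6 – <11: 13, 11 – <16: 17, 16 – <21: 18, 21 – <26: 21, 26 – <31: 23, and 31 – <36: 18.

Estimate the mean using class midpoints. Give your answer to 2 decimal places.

Midpoints: 3.5, 8.5, 13.5, 18.5, 23.5, 28.5, 33.5
Σfm = 11×3.5 + 13×8.5 + 17×13.5 + 18×18.5 + 21×23.5 + 23×28.5 + 18×33.5 = 2463.5
n = Σf = 121
Mean = 2463.5 / 121 = 20.3595

20.36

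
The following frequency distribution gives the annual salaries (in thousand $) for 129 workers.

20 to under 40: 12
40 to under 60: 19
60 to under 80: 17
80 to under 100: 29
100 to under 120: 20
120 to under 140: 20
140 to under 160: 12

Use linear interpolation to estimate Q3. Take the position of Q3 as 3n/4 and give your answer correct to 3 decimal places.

Cumulative frequencies: 12, 31, 48, 77, 97, 117, 129
n = 129; position = 3n/4 = 96.75.
This falls in the class 100 to under 120: L = 100, F = 77, f = 20, h = 20.
Upper quartile ≈ 100 + ((96.75 − 77) / 20) × 20 = 119.7500

119.750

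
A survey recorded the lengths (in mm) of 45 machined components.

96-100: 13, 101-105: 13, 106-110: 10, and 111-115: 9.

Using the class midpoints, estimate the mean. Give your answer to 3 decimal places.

Midpoints: 98, 103, 108, 113
Σfm = 13×98 + 13×103 + 10×108 + 9×113 = 4710
n = Σf = 45
Mean = 4710 / 45 = 104.6667

104.667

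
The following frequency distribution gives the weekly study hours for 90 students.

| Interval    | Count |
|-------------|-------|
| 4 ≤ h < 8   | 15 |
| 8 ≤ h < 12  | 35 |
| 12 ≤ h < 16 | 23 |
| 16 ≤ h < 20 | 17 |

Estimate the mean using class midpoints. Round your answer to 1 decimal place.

Midpoints: 6, 10, 14, 18
Σfm = 15×6 + 35×10 + 23×14 + 17×18 = 1068
n = Σf = 90
Mean = 1068 / 90 = 11.8667

11.9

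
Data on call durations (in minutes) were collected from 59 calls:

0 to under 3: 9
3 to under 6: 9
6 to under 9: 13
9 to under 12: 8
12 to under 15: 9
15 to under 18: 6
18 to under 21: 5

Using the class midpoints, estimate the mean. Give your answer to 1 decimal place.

Midpoints: 1.5, 4.5, 7.5, 10.5, 13.5, 16.5, 19.5
Σfm = 9×1.5 + 9×4.5 + 13×7.5 + 8×10.5 + 9×13.5 + 6×16.5 + 5×19.5 = 553.5
n = Σf = 59
Mean = 553.5 / 59 = 9.3814

9.4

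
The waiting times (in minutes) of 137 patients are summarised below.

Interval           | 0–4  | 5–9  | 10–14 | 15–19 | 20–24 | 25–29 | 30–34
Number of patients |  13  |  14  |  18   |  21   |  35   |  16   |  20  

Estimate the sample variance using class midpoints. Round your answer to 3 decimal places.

Midpoints: 2, 7, 12, 17, 22, 27, 32
n = 137, Σfm = 2539, mean = 18.5328
Σfm² = 58483
Σf(m − x̄)² = Σfm² − (Σfm)²/n = 58483 − 2539²/137 = 11428.1022
Sample variance = 11428.1022 / 136 = 84.0302

84.030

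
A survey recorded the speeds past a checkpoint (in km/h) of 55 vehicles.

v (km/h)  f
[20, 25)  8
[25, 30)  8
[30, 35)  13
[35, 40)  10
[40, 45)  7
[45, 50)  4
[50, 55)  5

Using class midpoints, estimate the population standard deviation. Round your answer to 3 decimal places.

8.929

Midpoints: 22.5, 27.5, 32.5, 37.5, 42.5, 47.5, 52.5
n = 55, Σfm = 1947.5, mean = 35.4091
Σfm² = 73343.75
Σf(m − x̄)² = Σfm² − (Σfm)²/n = 73343.75 − 1947.5²/55 = 4384.5455
Population variance = 4384.5455 / 55 = 79.7190
Standard deviation = √79.7190 = 8.9286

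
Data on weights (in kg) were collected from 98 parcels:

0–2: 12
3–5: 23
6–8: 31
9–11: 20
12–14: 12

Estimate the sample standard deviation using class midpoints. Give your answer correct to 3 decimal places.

Midpoints: 1, 4, 7, 10, 13
n = 98, Σfm = 677, mean = 6.9082
Σfm² = 5927
Σf(m − x̄)² = Σfm² − (Σfm)²/n = 5927 − 677²/98 = 1250.1735
Sample variance = 1250.1735 / 97 = 12.8884
Standard deviation = √12.8884 = 3.5900

3.590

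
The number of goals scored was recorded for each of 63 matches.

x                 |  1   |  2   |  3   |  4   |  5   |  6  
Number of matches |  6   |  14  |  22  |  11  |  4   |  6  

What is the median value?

3

Cumulative frequencies: 6, 20, 42, 53, 57, 63
n = 63, so the median is the value in position (n+1)/2 = 32.
Position 32 falls at value 3.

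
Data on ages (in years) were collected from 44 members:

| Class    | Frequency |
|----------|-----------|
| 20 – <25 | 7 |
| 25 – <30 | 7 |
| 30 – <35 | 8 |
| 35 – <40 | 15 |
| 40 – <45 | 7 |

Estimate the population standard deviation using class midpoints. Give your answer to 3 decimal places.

6.595

Midpoints: 22.5, 27.5, 32.5, 37.5, 42.5
n = 44, Σfm = 1470, mean = 33.4091
Σfm² = 51025
Σf(m − x̄)² = Σfm² − (Σfm)²/n = 51025 − 1470²/44 = 1913.6364
Population variance = 1913.6364 / 44 = 43.4917
Standard deviation = √43.4917 = 6.5948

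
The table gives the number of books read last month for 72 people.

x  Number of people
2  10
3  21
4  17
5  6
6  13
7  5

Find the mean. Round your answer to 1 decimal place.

4.1

Values: 2, 3, 4, 5, 6, 7
Σfx = 10×2 + 21×3 + 17×4 + 6×5 + 13×6 + 5×7 = 294
n = Σf = 72
Mean = 294 / 72 = 4.0833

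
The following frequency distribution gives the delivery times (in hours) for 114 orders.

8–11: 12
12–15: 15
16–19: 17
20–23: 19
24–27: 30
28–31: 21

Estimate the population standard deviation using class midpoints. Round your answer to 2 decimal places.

Midpoints: 9.5, 13.5, 17.5, 21.5, 25.5, 29.5
n = 114, Σfm = 2407, mean = 21.1140
Σfm² = 55588.5
Σf(m − x̄)² = Σfm² − (Σfm)²/n = 55588.5 − 2407²/114 = 4767.0175
Population variance = 4767.0175 / 114 = 41.8159
Standard deviation = √41.8159 = 6.4665

6.47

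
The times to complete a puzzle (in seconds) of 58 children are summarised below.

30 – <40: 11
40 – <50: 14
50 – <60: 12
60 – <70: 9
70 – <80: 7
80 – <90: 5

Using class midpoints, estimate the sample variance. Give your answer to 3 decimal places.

Midpoints: 35, 45, 55, 65, 75, 85
n = 58, Σfm = 3210, mean = 55.3448
Σfm² = 191650
Σf(m − x̄)² = Σfm² − (Σfm)²/n = 191650 − 3210²/58 = 13993.1034
Sample variance = 13993.1034 / 57 = 245.4930

245.493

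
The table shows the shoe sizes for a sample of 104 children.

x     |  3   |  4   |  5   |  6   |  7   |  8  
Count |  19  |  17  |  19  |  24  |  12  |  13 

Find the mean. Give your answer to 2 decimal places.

5.31

Values: 3, 4, 5, 6, 7, 8
Σfx = 19×3 + 17×4 + 19×5 + 24×6 + 12×7 + 13×8 = 552
n = Σf = 104
Mean = 552 / 104 = 5.3077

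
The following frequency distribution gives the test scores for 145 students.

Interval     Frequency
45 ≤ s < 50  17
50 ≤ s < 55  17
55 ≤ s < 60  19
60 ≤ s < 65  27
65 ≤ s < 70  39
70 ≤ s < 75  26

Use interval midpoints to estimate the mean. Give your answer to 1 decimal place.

62.1

Midpoints: 47.5, 52.5, 57.5, 62.5, 67.5, 72.5
Σfm = 17×47.5 + 17×52.5 + 19×57.5 + 27×62.5 + 39×67.5 + 26×72.5 = 8997.5
n = Σf = 145
Mean = 8997.5 / 145 = 62.0517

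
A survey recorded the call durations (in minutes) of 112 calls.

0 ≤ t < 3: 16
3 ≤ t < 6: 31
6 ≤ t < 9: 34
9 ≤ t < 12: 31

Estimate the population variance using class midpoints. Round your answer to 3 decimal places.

9.390

Midpoints: 1.5, 4.5, 7.5, 10.5
n = 112, Σfm = 744, mean = 6.6429
Σfm² = 5994
Σf(m − x̄)² = Σfm² − (Σfm)²/n = 5994 − 744²/112 = 1051.7143
Population variance = 1051.7143 / 112 = 9.3903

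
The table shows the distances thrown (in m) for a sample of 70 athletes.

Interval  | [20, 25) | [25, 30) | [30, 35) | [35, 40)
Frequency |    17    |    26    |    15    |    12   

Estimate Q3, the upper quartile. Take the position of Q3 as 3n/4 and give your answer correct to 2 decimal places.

33.17

Cumulative frequencies: 17, 43, 58, 70
n = 70; position = 3n/4 = 52.5.
This falls in the class [30, 35): L = 30, F = 43, f = 15, h = 5.
Upper quartile ≈ 30 + ((52.5 − 43) / 15) × 5 = 33.1667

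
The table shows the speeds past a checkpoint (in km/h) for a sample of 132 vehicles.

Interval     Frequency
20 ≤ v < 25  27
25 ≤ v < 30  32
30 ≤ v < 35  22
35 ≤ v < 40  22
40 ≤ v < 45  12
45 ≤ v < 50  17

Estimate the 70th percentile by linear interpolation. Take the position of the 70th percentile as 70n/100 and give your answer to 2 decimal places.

Cumulative frequencies: 27, 59, 81, 103, 115, 132
n = 132; position = 70n/100 = 92.4.
This falls in the class 35 ≤ v < 40: L = 35, F = 81, f = 22, h = 5.
70th percentile ≈ 35 + ((92.4 − 81) / 22) × 5 = 37.5909

37.59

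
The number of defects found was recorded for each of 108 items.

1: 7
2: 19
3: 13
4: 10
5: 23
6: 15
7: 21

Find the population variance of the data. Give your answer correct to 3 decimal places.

3.760

Values: 1, 2, 3, 4, 5, 6, 7
n = 108, Σfx = 476, mean = 4.4074
Σfx² = 2504
Σf(x − x̄)² = Σfx² − (Σfx)²/n = 2504 − 476²/108 = 406.0741
Population variance = 406.0741 / 108 = 3.7599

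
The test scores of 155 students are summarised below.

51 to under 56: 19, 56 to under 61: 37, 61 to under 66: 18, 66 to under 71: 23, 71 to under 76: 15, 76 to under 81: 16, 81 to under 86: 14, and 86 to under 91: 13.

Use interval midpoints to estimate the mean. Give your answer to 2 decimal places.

Midpoints: 53.5, 58.5, 63.5, 68.5, 73.5, 78.5, 83.5, 88.5
Σfm = 19×53.5 + 37×58.5 + 18×63.5 + 23×68.5 + 15×73.5 + 16×78.5 + 14×83.5 + 13×88.5 = 10577.5
n = Σf = 155
Mean = 10577.5 / 155 = 68.2419

68.24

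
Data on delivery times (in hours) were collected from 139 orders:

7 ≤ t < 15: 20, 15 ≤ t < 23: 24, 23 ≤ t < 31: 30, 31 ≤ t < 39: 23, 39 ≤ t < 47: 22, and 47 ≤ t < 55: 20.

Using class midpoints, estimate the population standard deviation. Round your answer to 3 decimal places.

12.989

Midpoints: 11, 19, 27, 35, 43, 51
n = 139, Σfm = 4257, mean = 30.6259
Σfm² = 153827
Σf(m − x̄)² = Σfm² − (Σfm)²/n = 153827 − 4257²/139 = 23452.5468
Population variance = 23452.5468 / 139 = 168.7234
Standard deviation = √168.7234 = 12.9894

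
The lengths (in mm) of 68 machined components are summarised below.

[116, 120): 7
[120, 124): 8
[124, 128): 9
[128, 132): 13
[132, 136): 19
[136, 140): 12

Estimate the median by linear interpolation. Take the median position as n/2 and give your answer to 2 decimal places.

131.08

Cumulative frequencies: 7, 15, 24, 37, 56, 68
n = 68; position = n/2 = 34.
This falls in the class [128, 132): L = 128, F = 24, f = 13, h = 4.
Median ≈ 128 + ((34 − 24) / 13) × 4 = 131.0769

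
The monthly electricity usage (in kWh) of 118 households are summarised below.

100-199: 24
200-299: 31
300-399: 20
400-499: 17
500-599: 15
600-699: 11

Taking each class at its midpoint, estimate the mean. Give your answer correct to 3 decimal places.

350.347

Midpoints: 149.5, 249.5, 349.5, 449.5, 549.5, 649.5
Σfm = 24×149.5 + 31×249.5 + 20×349.5 + 17×449.5 + 15×549.5 + 11×649.5 = 41341
n = Σf = 118
Mean = 41341 / 118 = 350.3475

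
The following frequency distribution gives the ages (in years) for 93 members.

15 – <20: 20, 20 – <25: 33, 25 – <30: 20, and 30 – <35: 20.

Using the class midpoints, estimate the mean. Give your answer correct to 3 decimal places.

Midpoints: 17.5, 22.5, 27.5, 32.5
Σfm = 20×17.5 + 33×22.5 + 20×27.5 + 20×32.5 = 2292.5
n = Σf = 93
Mean = 2292.5 / 93 = 24.6505

24.651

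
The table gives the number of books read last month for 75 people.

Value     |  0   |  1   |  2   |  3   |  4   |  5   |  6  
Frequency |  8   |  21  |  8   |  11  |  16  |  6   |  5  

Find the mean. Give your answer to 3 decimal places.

2.587

Values: 0, 1, 2, 3, 4, 5, 6
Σfx = 8×0 + 21×1 + 8×2 + 11×3 + 16×4 + 6×5 + 5×6 = 194
n = Σf = 75
Mean = 194 / 75 = 2.5867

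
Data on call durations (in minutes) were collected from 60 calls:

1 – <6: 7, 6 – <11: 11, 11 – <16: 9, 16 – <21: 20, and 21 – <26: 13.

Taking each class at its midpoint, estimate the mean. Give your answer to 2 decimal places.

Midpoints: 3.5, 8.5, 13.5, 18.5, 23.5
Σfm = 7×3.5 + 11×8.5 + 9×13.5 + 20×18.5 + 13×23.5 = 915
n = Σf = 60
Mean = 915 / 60 = 15.2500

15.25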